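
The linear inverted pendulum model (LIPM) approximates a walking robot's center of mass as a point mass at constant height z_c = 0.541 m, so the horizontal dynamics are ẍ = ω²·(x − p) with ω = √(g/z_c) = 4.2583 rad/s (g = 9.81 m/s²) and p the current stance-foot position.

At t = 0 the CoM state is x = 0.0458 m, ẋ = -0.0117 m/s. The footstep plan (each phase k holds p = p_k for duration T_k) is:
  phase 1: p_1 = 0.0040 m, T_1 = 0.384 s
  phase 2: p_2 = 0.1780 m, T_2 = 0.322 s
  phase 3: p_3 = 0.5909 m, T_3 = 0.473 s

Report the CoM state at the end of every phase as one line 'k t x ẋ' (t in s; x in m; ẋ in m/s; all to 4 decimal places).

phase 1: p=0.0040, T=0.384, ωT=1.635187, cosh=2.662667, sinh=2.467751; start (x,ẋ)=(0.045800, -0.011700) → end (x,ẋ)=(0.108519, 0.408099)
phase 2: p=0.1780, T=0.322, ωT=1.371173, cosh=2.096889, sinh=1.843079; start (x,ẋ)=(0.108519, 0.408099) → end (x,ẋ)=(0.208940, 0.310426)
phase 3: p=0.5909, T=0.473, ωT=2.014176, cosh=3.813989, sinh=3.680559; start (x,ẋ)=(0.208940, 0.310426) → end (x,ẋ)=(-0.597583, -4.802471)

1 0.3840 0.1085 0.4081
2 0.7060 0.2089 0.3104
3 1.1790 -0.5976 -4.8025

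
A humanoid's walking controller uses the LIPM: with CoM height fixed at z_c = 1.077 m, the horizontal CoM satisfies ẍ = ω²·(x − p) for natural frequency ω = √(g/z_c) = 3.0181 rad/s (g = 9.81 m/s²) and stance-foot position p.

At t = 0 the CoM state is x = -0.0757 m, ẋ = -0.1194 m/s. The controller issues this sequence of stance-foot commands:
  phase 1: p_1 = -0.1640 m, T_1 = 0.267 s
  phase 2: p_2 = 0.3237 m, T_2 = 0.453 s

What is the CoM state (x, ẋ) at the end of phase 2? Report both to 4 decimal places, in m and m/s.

phase 1: p=-0.1640, T=0.267, ωT=0.805833, cosh=1.342638, sinh=0.895922; start (x,ẋ)=(-0.075700, -0.119400) → end (x,ẋ)=(-0.080889, 0.078451)
phase 2: p=0.3237, T=0.453, ωT=1.367199, cosh=2.089582, sinh=1.834762; start (x,ẋ)=(-0.080889, 0.078451) → end (x,ẋ)=(-0.474030, -2.076481)

x = -0.4740, ẋ = -2.0765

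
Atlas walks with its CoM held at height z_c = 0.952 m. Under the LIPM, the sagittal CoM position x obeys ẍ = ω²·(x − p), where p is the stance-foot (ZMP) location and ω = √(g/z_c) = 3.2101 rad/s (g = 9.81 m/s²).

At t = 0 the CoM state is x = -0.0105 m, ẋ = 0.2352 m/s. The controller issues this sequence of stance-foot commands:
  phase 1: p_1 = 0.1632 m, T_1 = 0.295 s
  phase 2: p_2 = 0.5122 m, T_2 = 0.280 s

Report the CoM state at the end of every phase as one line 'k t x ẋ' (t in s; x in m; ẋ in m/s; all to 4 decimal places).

1 0.2950 -0.0142 -0.2618
2 0.5750 -0.3251 -2.1065

phase 1: p=0.1632, T=0.295, ωT=0.946979, cosh=1.482911, sinh=1.095000; start (x,ẋ)=(-0.010500, 0.235200) → end (x,ẋ)=(-0.014152, -0.261785)
phase 2: p=0.5122, T=0.280, ωT=0.898828, cosh=1.431884, sinh=1.024838; start (x,ẋ)=(-0.014152, -0.261785) → end (x,ẋ)=(-0.325052, -2.106457)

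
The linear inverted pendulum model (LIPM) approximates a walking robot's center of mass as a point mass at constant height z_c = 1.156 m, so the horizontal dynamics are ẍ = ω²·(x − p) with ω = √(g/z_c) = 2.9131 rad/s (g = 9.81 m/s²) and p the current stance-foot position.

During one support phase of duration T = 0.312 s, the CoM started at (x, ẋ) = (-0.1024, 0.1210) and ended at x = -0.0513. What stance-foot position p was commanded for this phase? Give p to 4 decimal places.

ωT = 2.9131·0.312 = 0.908887; cosh(ωT) = 1.442266, sinh(ωT) = 1.039294
x(T) = p + (x₀−p)·cosh(ωT) + (ẋ₀/ω)·sinh(ωT) ⇒ p·(1 − cosh) = x(T) − x₀·cosh − (ẋ₀/ω)·sinh
numerator   = -0.0513 − (-0.1024)·1.442266 − (0.1210/2.9131)·1.039294 = 0.053219
denominator = 1 − 1.442266 = -0.442266
p = 0.053219 / -0.442266 = -0.1203

p = -0.1203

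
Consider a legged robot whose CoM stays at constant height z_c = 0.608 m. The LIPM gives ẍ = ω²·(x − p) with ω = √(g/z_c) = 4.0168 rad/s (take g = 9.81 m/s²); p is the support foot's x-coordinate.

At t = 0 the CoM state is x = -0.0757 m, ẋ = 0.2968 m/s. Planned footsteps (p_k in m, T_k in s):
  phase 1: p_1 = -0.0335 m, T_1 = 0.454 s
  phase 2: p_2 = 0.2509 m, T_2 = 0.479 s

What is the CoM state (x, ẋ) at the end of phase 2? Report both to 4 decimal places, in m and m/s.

x = -0.0729, ẋ = -1.1230

phase 1: p=-0.0335, T=0.454, ωT=1.823627, cosh=3.177862, sinh=3.016423; start (x,ẋ)=(-0.075700, 0.296800) → end (x,ẋ)=(0.055277, 0.431879)
phase 2: p=0.2509, T=0.479, ωT=1.924047, cosh=3.497318, sinh=3.351303; start (x,ẋ)=(0.055277, 0.431879) → end (x,ẋ)=(-0.072931, -1.122968)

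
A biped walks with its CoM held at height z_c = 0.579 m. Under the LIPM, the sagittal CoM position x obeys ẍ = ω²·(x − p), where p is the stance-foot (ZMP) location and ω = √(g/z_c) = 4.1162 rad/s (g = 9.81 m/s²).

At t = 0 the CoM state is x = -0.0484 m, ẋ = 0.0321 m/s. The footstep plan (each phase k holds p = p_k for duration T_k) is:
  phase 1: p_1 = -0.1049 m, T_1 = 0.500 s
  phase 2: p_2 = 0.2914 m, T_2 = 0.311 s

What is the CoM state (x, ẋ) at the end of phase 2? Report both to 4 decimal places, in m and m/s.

phase 1: p=-0.1049, T=0.500, ωT=2.058100, cosh=3.979386, sinh=3.851690; start (x,ẋ)=(-0.048400, 0.032100) → end (x,ẋ)=(0.149973, 1.023508)
phase 2: p=0.2914, T=0.311, ωT=1.280138, cosh=1.937568, sinh=1.659569; start (x,ẋ)=(0.149973, 1.023508) → end (x,ẋ)=(0.430032, 1.017008)

x = 0.4300, ẋ = 1.0170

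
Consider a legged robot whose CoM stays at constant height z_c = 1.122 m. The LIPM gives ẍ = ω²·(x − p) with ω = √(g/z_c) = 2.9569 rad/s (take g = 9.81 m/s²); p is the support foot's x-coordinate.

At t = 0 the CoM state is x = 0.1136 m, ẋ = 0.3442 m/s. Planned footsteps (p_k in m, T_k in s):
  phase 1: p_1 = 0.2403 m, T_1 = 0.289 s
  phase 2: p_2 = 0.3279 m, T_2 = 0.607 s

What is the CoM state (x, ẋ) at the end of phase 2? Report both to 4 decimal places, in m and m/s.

x = -0.0244, ẋ = -0.9478

phase 1: p=0.2403, T=0.289, ωT=0.854544, cosh=1.387890, sinh=0.962413; start (x,ẋ)=(0.113600, 0.344200) → end (x,ẋ)=(0.176485, 0.117154)
phase 2: p=0.3279, T=0.607, ωT=1.794838, cosh=3.092328, sinh=2.926174; start (x,ẋ)=(0.176485, 0.117154) → end (x,ẋ)=(-0.024389, -0.947827)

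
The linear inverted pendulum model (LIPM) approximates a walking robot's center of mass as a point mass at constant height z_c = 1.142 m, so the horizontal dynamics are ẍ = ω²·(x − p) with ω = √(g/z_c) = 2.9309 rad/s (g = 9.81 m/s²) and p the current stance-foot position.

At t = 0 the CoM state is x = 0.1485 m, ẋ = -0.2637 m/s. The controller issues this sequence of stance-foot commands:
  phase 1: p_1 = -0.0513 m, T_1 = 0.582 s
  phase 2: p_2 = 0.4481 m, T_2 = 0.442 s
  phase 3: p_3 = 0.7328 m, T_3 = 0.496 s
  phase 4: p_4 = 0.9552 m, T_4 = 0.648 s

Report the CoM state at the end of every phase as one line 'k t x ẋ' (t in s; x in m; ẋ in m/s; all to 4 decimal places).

1 0.5820 0.2774 0.8090
2 1.0240 0.5792 0.7428
3 1.5200 0.8989 0.7655
4 2.1680 1.6157 2.0751

phase 1: p=-0.0513, T=0.582, ωT=1.705784, cosh=2.843665, sinh=2.662035; start (x,ẋ)=(0.148500, -0.263700) → end (x,ẋ)=(0.277355, 0.808997)
phase 2: p=0.4481, T=0.442, ωT=1.295458, cosh=1.963220, sinh=1.689448; start (x,ẋ)=(0.277355, 0.808997) → end (x,ẋ)=(0.579216, 0.742776)
phase 3: p=0.7328, T=0.496, ωT=1.453726, cosh=2.256364, sinh=2.022666; start (x,ẋ)=(0.579216, 0.742776) → end (x,ẋ)=(0.898862, 0.765492)
phase 4: p=0.9552, T=0.648, ωT=1.899223, cosh=3.415194, sinh=3.265509; start (x,ẋ)=(0.898862, 0.765492) → end (x,ẋ)=(1.615678, 2.075094)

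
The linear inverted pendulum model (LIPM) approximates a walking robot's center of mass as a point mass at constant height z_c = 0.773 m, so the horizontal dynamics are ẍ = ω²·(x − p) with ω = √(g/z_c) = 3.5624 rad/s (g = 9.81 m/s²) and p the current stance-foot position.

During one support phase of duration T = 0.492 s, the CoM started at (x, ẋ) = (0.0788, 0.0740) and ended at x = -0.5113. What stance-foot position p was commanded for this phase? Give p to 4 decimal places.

ωT = 3.5624·0.492 = 1.752701; cosh(ωT) = 2.971735, sinh(ωT) = 2.798430
x(T) = p + (x₀−p)·cosh(ωT) + (ẋ₀/ω)·sinh(ωT) ⇒ p·(1 − cosh) = x(T) − x₀·cosh − (ẋ₀/ω)·sinh
numerator   = -0.5113 − (0.0788)·2.971735 − (0.0740/3.5624)·2.798430 = -0.803603
denominator = 1 − 2.971735 = -1.971735
p = -0.803603 / -1.971735 = 0.4076

p = 0.4076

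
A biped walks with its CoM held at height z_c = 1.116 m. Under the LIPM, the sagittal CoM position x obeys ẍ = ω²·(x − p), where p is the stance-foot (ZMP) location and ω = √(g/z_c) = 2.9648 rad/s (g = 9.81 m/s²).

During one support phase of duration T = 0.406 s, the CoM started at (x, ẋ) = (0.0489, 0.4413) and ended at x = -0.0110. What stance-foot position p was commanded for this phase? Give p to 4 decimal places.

ωT = 2.9648·0.406 = 1.203709; cosh(ωT) = 1.816266, sinh(ωT) = 1.516187
x(T) = p + (x₀−p)·cosh(ωT) + (ẋ₀/ω)·sinh(ωT) ⇒ p·(1 − cosh) = x(T) − x₀·cosh − (ẋ₀/ω)·sinh
numerator   = -0.0110 − (0.0489)·1.816266 − (0.4413/2.9648)·1.516187 = -0.325495
denominator = 1 − 1.816266 = -0.816266
p = -0.325495 / -0.816266 = 0.3988

p = 0.3988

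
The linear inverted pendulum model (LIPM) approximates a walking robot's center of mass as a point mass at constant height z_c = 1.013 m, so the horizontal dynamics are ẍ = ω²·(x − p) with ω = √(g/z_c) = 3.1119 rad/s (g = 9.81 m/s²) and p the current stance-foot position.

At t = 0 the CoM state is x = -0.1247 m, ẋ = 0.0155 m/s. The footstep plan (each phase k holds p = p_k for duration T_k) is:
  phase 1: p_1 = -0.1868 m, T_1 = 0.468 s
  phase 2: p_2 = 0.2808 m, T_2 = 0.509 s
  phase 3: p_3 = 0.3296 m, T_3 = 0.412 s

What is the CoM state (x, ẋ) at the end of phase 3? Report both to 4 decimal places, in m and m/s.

x = -1.3574, ẋ = -5.1271

phase 1: p=-0.1868, T=0.468, ωT=1.456369, cosh=2.261717, sinh=2.028636; start (x,ẋ)=(-0.124700, 0.015500) → end (x,ẋ)=(-0.036243, 0.427089)
phase 2: p=0.2808, T=0.509, ωT=1.583957, cosh=2.539684, sinh=2.334522; start (x,ẋ)=(-0.036243, 0.427089) → end (x,ẋ)=(-0.203990, -1.218583)
phase 3: p=0.3296, T=0.412, ωT=1.282103, cosh=1.940832, sinh=1.663379; start (x,ẋ)=(-0.203990, -1.218583) → end (x,ẋ)=(-1.357369, -5.127073)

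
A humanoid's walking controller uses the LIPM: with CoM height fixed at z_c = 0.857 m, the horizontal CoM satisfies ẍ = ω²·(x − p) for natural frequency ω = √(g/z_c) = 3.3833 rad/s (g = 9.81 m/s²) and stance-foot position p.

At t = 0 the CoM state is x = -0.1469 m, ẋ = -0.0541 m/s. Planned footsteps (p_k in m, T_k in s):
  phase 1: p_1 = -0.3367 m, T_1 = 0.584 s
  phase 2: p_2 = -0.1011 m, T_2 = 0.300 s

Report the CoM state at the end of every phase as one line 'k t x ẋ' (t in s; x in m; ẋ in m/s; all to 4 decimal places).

phase 1: p=-0.3367, T=0.584, ωT=1.975847, cosh=3.675686, sinh=3.537042; start (x,ẋ)=(-0.146900, -0.054100) → end (x,ẋ)=(0.304387, 2.072458)
phase 2: p=-0.1011, T=0.300, ωT=1.014990, cosh=1.560871, sinh=1.198465; start (x,ẋ)=(0.304387, 2.072458) → end (x,ẋ)=(1.265938, 4.878994)

1 0.5840 0.3044 2.0725
2 0.8840 1.2659 4.8790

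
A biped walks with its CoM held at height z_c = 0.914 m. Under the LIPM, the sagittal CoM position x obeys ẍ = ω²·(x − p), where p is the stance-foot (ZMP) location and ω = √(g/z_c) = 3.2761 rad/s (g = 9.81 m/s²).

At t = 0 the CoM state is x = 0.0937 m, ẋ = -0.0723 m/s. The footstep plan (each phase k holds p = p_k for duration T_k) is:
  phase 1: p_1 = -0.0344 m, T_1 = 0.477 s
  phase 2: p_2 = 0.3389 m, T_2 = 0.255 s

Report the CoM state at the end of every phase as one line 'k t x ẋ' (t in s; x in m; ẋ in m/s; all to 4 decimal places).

1 0.4770 0.2343 0.7772
2 0.7320 0.4177 0.7438

phase 1: p=-0.0344, T=0.477, ωT=1.562700, cosh=2.490628, sinh=2.281058; start (x,ẋ)=(0.093700, -0.072300) → end (x,ẋ)=(0.234309, 0.777216)
phase 2: p=0.3389, T=0.255, ωT=0.835406, cosh=1.369724, sinh=0.936025; start (x,ẋ)=(0.234309, 0.777216) → end (x,ẋ)=(0.417700, 0.743841)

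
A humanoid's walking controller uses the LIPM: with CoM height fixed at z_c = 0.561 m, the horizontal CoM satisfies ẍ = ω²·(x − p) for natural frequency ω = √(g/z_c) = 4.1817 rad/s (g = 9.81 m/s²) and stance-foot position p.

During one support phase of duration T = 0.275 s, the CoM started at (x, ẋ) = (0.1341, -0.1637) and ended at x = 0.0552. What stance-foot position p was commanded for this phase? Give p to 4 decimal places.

p = 0.1657

ωT = 4.1817·0.275 = 1.149968; cosh(ωT) = 1.737369, sinh(ωT) = 1.420722
x(T) = p + (x₀−p)·cosh(ωT) + (ẋ₀/ω)·sinh(ωT) ⇒ p·(1 − cosh) = x(T) − x₀·cosh − (ẋ₀/ω)·sinh
numerator   = 0.0552 − (0.1341)·1.737369 − (-0.1637/4.1817)·1.420722 = -0.122164
denominator = 1 − 1.737369 = -0.737369
p = -0.122164 / -0.737369 = 0.1657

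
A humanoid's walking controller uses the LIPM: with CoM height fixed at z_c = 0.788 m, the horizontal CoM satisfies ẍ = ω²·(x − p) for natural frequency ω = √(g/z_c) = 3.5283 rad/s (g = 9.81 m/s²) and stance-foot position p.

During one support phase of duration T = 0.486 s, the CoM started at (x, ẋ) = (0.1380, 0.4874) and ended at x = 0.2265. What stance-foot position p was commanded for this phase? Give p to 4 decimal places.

p = 0.2894

ωT = 3.5283·0.486 = 1.714754; cosh(ωT) = 2.867658, sinh(ωT) = 2.687650
x(T) = p + (x₀−p)·cosh(ωT) + (ẋ₀/ω)·sinh(ωT) ⇒ p·(1 − cosh) = x(T) − x₀·cosh − (ẋ₀/ω)·sinh
numerator   = 0.2265 − (0.1380)·2.867658 − (0.4874/3.5283)·2.687650 = -0.540509
denominator = 1 − 2.867658 = -1.867658
p = -0.540509 / -1.867658 = 0.2894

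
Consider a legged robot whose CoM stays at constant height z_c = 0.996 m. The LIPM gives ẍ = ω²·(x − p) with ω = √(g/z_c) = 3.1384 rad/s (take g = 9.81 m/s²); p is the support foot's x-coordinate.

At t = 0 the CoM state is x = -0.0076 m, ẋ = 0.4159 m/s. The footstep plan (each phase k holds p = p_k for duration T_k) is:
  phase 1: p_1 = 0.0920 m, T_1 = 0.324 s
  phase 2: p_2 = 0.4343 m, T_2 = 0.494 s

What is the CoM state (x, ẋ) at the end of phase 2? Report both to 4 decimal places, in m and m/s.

x = -0.2031, ẋ = -1.7167

phase 1: p=0.0920, T=0.324, ωT=1.016842, cosh=1.563093, sinh=1.201357; start (x,ẋ)=(-0.007600, 0.415900) → end (x,ẋ)=(0.095520, 0.274564)
phase 2: p=0.4343, T=0.494, ωT=1.550370, cosh=2.462691, sinh=2.250521; start (x,ẋ)=(0.095520, 0.274564) → end (x,ẋ)=(-0.203124, -1.716651)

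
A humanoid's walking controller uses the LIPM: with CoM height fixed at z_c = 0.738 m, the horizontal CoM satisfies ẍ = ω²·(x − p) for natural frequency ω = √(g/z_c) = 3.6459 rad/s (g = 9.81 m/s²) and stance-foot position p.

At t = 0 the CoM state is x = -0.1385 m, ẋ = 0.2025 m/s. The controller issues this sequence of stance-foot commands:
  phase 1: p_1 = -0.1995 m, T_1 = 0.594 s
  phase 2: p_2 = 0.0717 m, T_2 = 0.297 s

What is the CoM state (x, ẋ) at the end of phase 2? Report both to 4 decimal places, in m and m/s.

phase 1: p=-0.1995, T=0.594, ωT=2.165665, cosh=4.417535, sinh=4.302861; start (x,ẋ)=(-0.138500, 0.202500) → end (x,ẋ)=(0.308958, 1.851507)
phase 2: p=0.0717, T=0.297, ωT=1.082832, cosh=1.645833, sinh=1.307198; start (x,ẋ)=(0.308958, 1.851507) → end (x,ẋ)=(1.126026, 4.178025)

x = 1.1260, ẋ = 4.1780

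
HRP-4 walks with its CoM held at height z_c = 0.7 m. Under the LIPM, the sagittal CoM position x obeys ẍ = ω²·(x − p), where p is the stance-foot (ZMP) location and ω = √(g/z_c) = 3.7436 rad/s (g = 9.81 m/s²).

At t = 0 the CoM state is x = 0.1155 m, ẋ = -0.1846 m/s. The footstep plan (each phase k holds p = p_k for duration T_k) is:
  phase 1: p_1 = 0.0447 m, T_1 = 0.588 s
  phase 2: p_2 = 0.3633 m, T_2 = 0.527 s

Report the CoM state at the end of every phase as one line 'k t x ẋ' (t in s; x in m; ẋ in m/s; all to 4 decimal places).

1 0.5880 0.1484 0.3386
2 1.1150 -0.1053 -1.5953

phase 1: p=0.0447, T=0.588, ωT=2.201237, cosh=4.573424, sinh=4.462758; start (x,ẋ)=(0.115500, -0.184600) → end (x,ẋ)=(0.148436, 0.338586)
phase 2: p=0.3633, T=0.527, ωT=1.972877, cosh=3.665197, sinh=3.526141; start (x,ẋ)=(0.148436, 0.338586) → end (x,ẋ)=(-0.105300, -1.595317)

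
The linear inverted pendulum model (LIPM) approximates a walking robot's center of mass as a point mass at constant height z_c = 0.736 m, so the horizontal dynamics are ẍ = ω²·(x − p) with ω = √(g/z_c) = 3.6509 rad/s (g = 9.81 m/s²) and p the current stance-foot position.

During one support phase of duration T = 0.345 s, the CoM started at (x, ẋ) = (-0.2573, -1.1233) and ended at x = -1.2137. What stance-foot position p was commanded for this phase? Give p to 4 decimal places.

ωT = 3.6509·0.345 = 1.259560; cosh(ωT) = 1.903826, sinh(ωT) = 1.620047
x(T) = p + (x₀−p)·cosh(ωT) + (ẋ₀/ω)·sinh(ωT) ⇒ p·(1 − cosh) = x(T) − x₀·cosh − (ẋ₀/ω)·sinh
numerator   = -1.2137 − (-0.2573)·1.903826 − (-1.1233/3.6509)·1.620047 = -0.225394
denominator = 1 − 1.903826 = -0.903826
p = -0.225394 / -0.903826 = 0.2494

p = 0.2494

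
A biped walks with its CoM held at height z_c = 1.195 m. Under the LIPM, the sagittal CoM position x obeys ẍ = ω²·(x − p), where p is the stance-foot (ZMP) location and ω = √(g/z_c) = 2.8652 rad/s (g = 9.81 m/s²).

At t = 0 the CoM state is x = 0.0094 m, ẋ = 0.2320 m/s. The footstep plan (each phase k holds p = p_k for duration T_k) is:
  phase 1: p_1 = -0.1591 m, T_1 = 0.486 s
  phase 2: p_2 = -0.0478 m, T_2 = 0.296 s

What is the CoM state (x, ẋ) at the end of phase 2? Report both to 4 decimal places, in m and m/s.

phase 1: p=-0.1591, T=0.486, ωT=1.392487, cosh=2.136652, sinh=1.888196; start (x,ẋ)=(0.009400, 0.232000) → end (x,ẋ)=(0.353816, 1.407298)
phase 2: p=-0.0478, T=0.296, ωT=0.848099, cosh=1.381716, sinh=0.953488; start (x,ẋ)=(0.353816, 1.407298) → end (x,ẋ)=(0.975444, 3.041675)

x = 0.9754, ẋ = 3.0417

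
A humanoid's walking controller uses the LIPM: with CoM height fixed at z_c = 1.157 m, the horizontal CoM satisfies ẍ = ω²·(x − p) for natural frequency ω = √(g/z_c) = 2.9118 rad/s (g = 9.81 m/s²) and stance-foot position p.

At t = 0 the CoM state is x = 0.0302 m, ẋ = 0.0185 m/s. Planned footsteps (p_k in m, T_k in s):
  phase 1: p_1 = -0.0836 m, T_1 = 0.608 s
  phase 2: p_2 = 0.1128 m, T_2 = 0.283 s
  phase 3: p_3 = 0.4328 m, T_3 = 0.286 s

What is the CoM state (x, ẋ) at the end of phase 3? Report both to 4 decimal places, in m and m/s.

phase 1: p=-0.0836, T=0.608, ωT=1.770374, cosh=3.021661, sinh=2.851391; start (x,ẋ)=(0.030200, 0.018500) → end (x,ẋ)=(0.278381, 1.000746)
phase 2: p=0.1128, T=0.283, ωT=0.824039, cosh=1.359173, sinh=0.920517; start (x,ẋ)=(0.278381, 1.000746) → end (x,ẋ)=(0.654222, 1.804004)
phase 3: p=0.4328, T=0.286, ωT=0.832775, cosh=1.367266, sinh=0.932425; start (x,ẋ)=(0.654222, 1.804004) → end (x,ẋ)=(1.313227, 3.067723)

x = 1.3132, ẋ = 3.0677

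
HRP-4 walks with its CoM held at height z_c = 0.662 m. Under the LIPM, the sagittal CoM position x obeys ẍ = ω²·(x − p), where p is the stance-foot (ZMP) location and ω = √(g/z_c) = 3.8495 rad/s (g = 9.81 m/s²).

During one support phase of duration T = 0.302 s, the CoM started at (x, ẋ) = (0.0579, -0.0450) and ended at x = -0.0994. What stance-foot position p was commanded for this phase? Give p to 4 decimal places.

p = 0.2438

ωT = 3.8495·0.302 = 1.162549; cosh(ωT) = 1.755381, sinh(ωT) = 1.442693
x(T) = p + (x₀−p)·cosh(ωT) + (ẋ₀/ω)·sinh(ωT) ⇒ p·(1 − cosh) = x(T) − x₀·cosh − (ẋ₀/ω)·sinh
numerator   = -0.0994 − (0.0579)·1.755381 − (-0.0450/3.8495)·1.442693 = -0.184172
denominator = 1 − 1.755381 = -0.755381
p = -0.184172 / -0.755381 = 0.2438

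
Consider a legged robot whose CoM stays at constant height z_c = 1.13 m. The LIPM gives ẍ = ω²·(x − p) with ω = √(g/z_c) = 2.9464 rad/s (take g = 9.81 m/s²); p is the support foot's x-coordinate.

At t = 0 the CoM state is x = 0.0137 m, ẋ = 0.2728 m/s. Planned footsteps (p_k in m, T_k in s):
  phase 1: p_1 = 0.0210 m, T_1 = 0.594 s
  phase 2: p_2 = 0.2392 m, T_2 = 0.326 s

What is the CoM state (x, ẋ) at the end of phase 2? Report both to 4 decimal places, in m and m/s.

phase 1: p=0.0210, T=0.594, ωT=1.750162, cosh=2.964639, sinh=2.790893; start (x,ẋ)=(0.013700, 0.272800) → end (x,ẋ)=(0.257760, 0.748725)
phase 2: p=0.2392, T=0.326, ωT=0.960526, cosh=1.497882, sinh=1.115190; start (x,ẋ)=(0.257760, 0.748725) → end (x,ẋ)=(0.550388, 1.182486)

x = 0.5504, ẋ = 1.1825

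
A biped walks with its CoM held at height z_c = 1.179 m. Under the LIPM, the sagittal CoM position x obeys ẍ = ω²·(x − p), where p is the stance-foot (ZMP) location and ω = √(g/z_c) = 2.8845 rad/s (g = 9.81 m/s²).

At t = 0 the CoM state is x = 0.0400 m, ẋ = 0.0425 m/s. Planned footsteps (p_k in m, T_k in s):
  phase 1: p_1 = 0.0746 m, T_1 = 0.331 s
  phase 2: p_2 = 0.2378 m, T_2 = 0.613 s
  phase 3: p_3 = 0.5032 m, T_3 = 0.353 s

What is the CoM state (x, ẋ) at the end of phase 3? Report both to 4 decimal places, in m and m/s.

phase 1: p=0.0746, T=0.331, ωT=0.954770, cosh=1.491486, sinh=1.106585; start (x,ẋ)=(0.040000, 0.042500) → end (x,ẋ)=(0.039299, -0.047053)
phase 2: p=0.2378, T=0.613, ωT=1.768199, cosh=3.015463, sinh=2.844823; start (x,ẋ)=(0.039299, -0.047053) → end (x,ẋ)=(-0.407179, -1.770766)
phase 3: p=0.5032, T=0.353, ωT=1.018228, cosh=1.564760, sinh=1.203526; start (x,ẋ)=(-0.407179, -1.770766) → end (x,ẋ)=(-1.660157, -5.931268)

x = -1.6602, ẋ = -5.9313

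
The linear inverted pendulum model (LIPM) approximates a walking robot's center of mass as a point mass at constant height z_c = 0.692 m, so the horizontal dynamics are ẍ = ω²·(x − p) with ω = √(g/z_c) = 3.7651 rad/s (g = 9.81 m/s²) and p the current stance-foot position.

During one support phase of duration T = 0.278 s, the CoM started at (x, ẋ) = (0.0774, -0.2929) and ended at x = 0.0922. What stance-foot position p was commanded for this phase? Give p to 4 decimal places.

p = -0.1093

ωT = 3.7651·0.278 = 1.046698; cosh(ωT) = 1.599663, sinh(ωT) = 1.248567
x(T) = p + (x₀−p)·cosh(ωT) + (ẋ₀/ω)·sinh(ωT) ⇒ p·(1 − cosh) = x(T) − x₀·cosh − (ẋ₀/ω)·sinh
numerator   = 0.0922 − (0.0774)·1.599663 − (-0.2929/3.7651)·1.248567 = 0.065516
denominator = 1 − 1.599663 = -0.599663
p = 0.065516 / -0.599663 = -0.1093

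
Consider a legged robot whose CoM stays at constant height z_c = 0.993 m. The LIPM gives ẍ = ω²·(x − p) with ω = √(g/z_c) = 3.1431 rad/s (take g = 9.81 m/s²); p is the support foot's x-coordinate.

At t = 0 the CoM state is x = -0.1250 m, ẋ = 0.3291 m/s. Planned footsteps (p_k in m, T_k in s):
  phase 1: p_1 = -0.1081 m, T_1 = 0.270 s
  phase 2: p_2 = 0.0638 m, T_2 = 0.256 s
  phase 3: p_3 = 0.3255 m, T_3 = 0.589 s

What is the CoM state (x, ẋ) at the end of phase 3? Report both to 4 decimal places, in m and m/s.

phase 1: p=-0.1081, T=0.270, ωT=0.848637, cosh=1.382229, sinh=0.954231; start (x,ẋ)=(-0.125000, 0.329100) → end (x,ẋ)=(-0.031546, 0.404204)
phase 2: p=0.0638, T=0.256, ωT=0.804634, cosh=1.341564, sinh=0.894313; start (x,ẋ)=(-0.031546, 0.404204) → end (x,ẋ)=(0.050896, 0.274256)
phase 3: p=0.3255, T=0.589, ωT=1.851286, cosh=3.262519, sinh=3.105484; start (x,ẋ)=(0.050896, 0.274256) → end (x,ẋ)=(-0.299428, -1.785605)

x = -0.2994, ẋ = -1.7856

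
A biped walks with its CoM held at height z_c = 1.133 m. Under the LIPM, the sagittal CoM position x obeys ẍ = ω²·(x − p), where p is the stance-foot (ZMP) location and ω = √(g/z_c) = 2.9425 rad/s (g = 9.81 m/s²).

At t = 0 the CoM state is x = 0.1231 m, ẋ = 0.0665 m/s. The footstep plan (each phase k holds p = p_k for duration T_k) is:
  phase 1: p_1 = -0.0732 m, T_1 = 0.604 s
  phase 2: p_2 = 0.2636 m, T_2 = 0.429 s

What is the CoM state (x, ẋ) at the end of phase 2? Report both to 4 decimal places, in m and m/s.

phase 1: p=-0.0732, T=0.604, ωT=1.777270, cosh=3.041395, sinh=2.872295; start (x,ẋ)=(0.123100, 0.066500) → end (x,ẋ)=(0.588739, 1.861327)
phase 2: p=0.2636, T=0.429, ωT=1.262332, cosh=1.908324, sinh=1.625330; start (x,ẋ)=(0.588739, 1.861327) → end (x,ẋ)=(1.912200, 5.107004)

x = 1.9122, ẋ = 5.1070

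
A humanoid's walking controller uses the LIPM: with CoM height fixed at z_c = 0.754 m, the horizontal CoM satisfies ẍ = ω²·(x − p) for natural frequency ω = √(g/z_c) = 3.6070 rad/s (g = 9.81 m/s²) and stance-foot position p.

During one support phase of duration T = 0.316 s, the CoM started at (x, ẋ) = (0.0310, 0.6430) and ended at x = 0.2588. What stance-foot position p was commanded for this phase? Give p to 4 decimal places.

p = 0.0619

ωT = 3.6070·0.316 = 1.139812; cosh(ωT) = 1.723030, sinh(ωT) = 1.403151
x(T) = p + (x₀−p)·cosh(ωT) + (ẋ₀/ω)·sinh(ωT) ⇒ p·(1 − cosh) = x(T) − x₀·cosh − (ẋ₀/ω)·sinh
numerator   = 0.2588 − (0.0310)·1.723030 − (0.6430/3.6070)·1.403151 = -0.044746
denominator = 1 − 1.723030 = -0.723030
p = -0.044746 / -0.723030 = 0.0619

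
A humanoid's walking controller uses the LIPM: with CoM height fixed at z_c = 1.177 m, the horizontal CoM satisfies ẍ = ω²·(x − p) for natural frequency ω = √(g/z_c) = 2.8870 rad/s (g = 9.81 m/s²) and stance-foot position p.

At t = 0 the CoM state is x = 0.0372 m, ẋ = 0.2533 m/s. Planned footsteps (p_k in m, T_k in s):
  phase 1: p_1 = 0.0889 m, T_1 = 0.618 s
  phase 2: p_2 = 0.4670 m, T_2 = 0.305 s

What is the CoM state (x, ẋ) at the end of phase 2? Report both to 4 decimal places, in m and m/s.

x = 0.1866, ẋ = -0.3291

phase 1: p=0.0889, T=0.618, ωT=1.784166, cosh=3.061274, sinh=2.893337; start (x,ẋ)=(0.037200, 0.253300) → end (x,ẋ)=(0.184488, 0.343567)
phase 2: p=0.4670, T=0.305, ωT=0.880535, cosh=1.413375, sinh=0.998814; start (x,ẋ)=(0.184488, 0.343567) → end (x,ẋ)=(0.186569, -0.329055)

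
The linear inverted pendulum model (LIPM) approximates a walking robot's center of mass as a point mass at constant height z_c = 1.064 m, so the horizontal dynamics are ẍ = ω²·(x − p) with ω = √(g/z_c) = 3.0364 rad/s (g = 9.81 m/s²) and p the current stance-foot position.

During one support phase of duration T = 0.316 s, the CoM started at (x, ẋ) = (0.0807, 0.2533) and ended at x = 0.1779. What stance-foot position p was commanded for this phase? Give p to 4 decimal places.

ωT = 3.0364·0.316 = 0.959502; cosh(ωT) = 1.496740, sinh(ωT) = 1.113657
x(T) = p + (x₀−p)·cosh(ωT) + (ẋ₀/ω)·sinh(ωT) ⇒ p·(1 − cosh) = x(T) − x₀·cosh − (ẋ₀/ω)·sinh
numerator   = 0.1779 − (0.0807)·1.496740 − (0.2533/3.0364)·1.113657 = -0.035789
denominator = 1 − 1.496740 = -0.496740
p = -0.035789 / -0.496740 = 0.0720

p = 0.0720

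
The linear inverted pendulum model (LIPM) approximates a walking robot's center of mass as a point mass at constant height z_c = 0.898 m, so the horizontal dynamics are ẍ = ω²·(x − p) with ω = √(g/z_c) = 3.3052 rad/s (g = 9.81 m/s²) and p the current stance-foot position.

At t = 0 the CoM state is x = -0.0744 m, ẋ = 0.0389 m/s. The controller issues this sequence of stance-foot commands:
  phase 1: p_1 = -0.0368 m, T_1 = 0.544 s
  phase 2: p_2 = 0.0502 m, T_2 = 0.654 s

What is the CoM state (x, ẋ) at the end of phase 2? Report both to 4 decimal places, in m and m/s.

x = -1.0103, ẋ = -3.4690

phase 1: p=-0.0368, T=0.544, ωT=1.798029, cosh=3.101680, sinh=2.936055; start (x,ẋ)=(-0.074400, 0.038900) → end (x,ẋ)=(-0.118868, -0.244224)
phase 2: p=0.0502, T=0.654, ωT=2.161601, cosh=4.400085, sinh=4.284944; start (x,ẋ)=(-0.118868, -0.244224) → end (x,ẋ)=(-1.010331, -3.469047)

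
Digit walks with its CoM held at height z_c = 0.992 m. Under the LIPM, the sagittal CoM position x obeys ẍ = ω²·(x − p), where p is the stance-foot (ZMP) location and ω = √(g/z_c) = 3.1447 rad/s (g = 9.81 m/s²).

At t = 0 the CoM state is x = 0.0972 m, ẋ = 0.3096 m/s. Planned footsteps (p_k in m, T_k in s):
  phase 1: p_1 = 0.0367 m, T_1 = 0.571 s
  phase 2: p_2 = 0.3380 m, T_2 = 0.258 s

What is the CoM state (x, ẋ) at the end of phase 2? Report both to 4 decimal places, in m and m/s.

phase 1: p=0.0367, T=0.571, ωT=1.795624, cosh=3.094627, sinh=2.928603; start (x,ẋ)=(0.097200, 0.309600) → end (x,ẋ)=(0.512250, 1.515276)
phase 2: p=0.3380, T=0.258, ωT=0.811333, cosh=1.347586, sinh=0.903320; start (x,ẋ)=(0.512250, 1.515276) → end (x,ẋ)=(1.008082, 2.536951)

x = 1.0081, ẋ = 2.5370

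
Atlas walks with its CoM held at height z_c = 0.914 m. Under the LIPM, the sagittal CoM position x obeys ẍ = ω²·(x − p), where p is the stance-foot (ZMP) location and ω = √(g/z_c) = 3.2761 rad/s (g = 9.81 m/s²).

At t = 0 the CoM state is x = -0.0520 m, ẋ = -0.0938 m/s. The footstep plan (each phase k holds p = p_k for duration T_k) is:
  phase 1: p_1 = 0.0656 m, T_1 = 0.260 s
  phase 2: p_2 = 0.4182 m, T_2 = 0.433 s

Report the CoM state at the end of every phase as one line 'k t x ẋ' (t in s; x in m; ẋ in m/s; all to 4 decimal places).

1 0.2600 -0.1248 -0.4993
2 0.6930 -1.0653 -4.5505

phase 1: p=0.0656, T=0.260, ωT=0.851786, cosh=1.385241, sinh=0.958588; start (x,ẋ)=(-0.052000, -0.093800) → end (x,ẋ)=(-0.124750, -0.499250)
phase 2: p=0.4182, T=0.433, ωT=1.418551, cosh=2.186598, sinh=1.944533; start (x,ẋ)=(-0.124750, -0.499250) → end (x,ẋ)=(-1.065345, -4.550517)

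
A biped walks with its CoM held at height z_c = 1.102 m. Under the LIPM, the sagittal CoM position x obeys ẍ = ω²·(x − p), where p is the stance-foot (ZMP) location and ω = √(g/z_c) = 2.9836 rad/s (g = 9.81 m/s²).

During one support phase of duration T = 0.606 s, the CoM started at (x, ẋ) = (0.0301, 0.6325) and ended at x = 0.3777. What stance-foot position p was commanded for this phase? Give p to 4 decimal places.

ωT = 2.9836·0.606 = 1.808062; cosh(ωT) = 3.131293, sinh(ωT) = 2.967321
x(T) = p + (x₀−p)·cosh(ωT) + (ẋ₀/ω)·sinh(ωT) ⇒ p·(1 − cosh) = x(T) − x₀·cosh − (ẋ₀/ω)·sinh
numerator   = 0.3777 − (0.0301)·3.131293 − (0.6325/2.9836)·2.967321 = -0.345601
denominator = 1 − 3.131293 = -2.131293
p = -0.345601 / -2.131293 = 0.1622

p = 0.1622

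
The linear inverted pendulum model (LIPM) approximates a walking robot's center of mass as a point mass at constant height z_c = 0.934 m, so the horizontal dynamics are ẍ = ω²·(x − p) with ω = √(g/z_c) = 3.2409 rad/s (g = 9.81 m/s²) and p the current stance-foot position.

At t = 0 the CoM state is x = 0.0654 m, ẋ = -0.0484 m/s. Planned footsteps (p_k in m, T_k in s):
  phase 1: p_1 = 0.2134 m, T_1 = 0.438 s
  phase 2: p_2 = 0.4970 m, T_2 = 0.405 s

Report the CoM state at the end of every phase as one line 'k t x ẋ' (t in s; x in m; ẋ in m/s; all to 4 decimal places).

phase 1: p=0.2134, T=0.438, ωT=1.419514, cosh=2.188471, sinh=1.946640; start (x,ẋ)=(0.065400, -0.048400) → end (x,ẋ)=(-0.139565, -1.039634)
phase 2: p=0.4970, T=0.405, ωT=1.312565, cosh=1.992410, sinh=1.723281; start (x,ẋ)=(-0.139565, -1.039634) → end (x,ẋ)=(-1.324102, -5.626581)

1 0.4380 -0.1396 -1.0396
2 0.8430 -1.3241 -5.6266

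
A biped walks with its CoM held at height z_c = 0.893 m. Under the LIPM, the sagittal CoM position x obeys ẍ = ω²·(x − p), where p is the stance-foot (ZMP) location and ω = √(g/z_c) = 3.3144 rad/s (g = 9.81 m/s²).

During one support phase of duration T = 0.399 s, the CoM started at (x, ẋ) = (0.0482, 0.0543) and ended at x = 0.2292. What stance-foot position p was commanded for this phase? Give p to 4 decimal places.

ωT = 3.3144·0.399 = 1.322446; cosh(ωT) = 2.009535, sinh(ωT) = 1.743052
x(T) = p + (x₀−p)·cosh(ωT) + (ẋ₀/ω)·sinh(ωT) ⇒ p·(1 − cosh) = x(T) − x₀·cosh − (ẋ₀/ω)·sinh
numerator   = 0.2292 − (0.0482)·2.009535 − (0.0543/3.3144)·1.743052 = 0.103784
denominator = 1 − 2.009535 = -1.009535
p = 0.103784 / -1.009535 = -0.1028

p = -0.1028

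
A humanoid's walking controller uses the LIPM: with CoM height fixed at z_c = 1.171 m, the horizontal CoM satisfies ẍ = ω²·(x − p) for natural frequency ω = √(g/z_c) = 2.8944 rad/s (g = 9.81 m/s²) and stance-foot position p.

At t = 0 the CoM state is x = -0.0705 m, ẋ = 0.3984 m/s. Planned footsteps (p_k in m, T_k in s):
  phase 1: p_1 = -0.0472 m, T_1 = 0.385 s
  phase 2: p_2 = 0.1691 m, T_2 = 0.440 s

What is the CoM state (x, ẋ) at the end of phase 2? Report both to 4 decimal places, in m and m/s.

x = 0.3676, ẋ = 0.7925

phase 1: p=-0.0472, T=0.385, ωT=1.114344, cosh=1.687849, sinh=1.359719; start (x,ẋ)=(-0.070500, 0.398400) → end (x,ẋ)=(0.100632, 0.580740)
phase 2: p=0.1691, T=0.440, ωT=1.273536, cosh=1.926653, sinh=1.646813; start (x,ẋ)=(0.100632, 0.580740) → end (x,ẋ)=(0.367607, 0.792529)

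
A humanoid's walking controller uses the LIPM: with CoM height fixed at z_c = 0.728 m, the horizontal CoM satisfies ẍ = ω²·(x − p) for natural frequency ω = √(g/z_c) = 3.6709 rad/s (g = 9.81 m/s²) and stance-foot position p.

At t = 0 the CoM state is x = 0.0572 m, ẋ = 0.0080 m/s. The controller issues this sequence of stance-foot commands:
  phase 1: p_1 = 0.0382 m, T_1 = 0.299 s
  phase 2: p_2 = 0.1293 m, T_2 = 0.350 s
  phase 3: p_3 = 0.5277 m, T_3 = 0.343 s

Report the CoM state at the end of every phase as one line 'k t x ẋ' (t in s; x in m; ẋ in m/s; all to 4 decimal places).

phase 1: p=0.0382, T=0.299, ωT=1.097599, cosh=1.665317, sinh=1.331645; start (x,ẋ)=(0.057200, 0.008000) → end (x,ẋ)=(0.072743, 0.106201)
phase 2: p=0.1293, T=0.350, ωT=1.284815, cosh=1.945351, sinh=1.668649; start (x,ẋ)=(0.072743, 0.106201) → end (x,ẋ)=(0.067552, -0.139838)
phase 3: p=0.5277, T=0.343, ωT=1.259119, cosh=1.903110, sinh=1.619206; start (x,ẋ)=(0.067552, -0.139838) → end (x,ẋ)=(-0.409694, -3.001222)

1 0.2990 0.0727 0.1062
2 0.6490 0.0676 -0.1398
3 0.9920 -0.4097 -3.0012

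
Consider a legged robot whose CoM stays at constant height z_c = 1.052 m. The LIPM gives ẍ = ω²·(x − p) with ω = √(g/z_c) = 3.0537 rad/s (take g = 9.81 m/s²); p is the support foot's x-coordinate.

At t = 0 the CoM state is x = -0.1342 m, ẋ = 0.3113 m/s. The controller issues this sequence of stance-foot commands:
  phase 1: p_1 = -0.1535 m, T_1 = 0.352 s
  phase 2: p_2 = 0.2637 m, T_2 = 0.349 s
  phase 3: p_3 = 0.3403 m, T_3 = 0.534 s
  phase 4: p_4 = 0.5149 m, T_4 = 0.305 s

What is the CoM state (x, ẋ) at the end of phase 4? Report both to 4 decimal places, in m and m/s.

x = -1.4129, ẋ = -5.6225

phase 1: p=-0.1535, T=0.352, ωT=1.074902, cosh=1.635519, sinh=1.294188; start (x,ẋ)=(-0.134200, 0.311300) → end (x,ẋ)=(0.009998, 0.585412)
phase 2: p=0.2637, T=0.349, ωT=1.065741, cosh=1.623731, sinh=1.279259; start (x,ẋ)=(0.009998, 0.585412) → end (x,ẋ)=(0.096997, -0.040530)
phase 3: p=0.3403, T=0.534, ωT=1.630676, cosh=2.651561, sinh=2.455764; start (x,ẋ)=(0.096997, -0.040530) → end (x,ẋ)=(-0.337428, -1.932041)
phase 4: p=0.5149, T=0.305, ωT=0.931378, cosh=1.466008, sinh=1.071998; start (x,ẋ)=(-0.337428, -1.932041) → end (x,ẋ)=(-1.412860, -5.622534)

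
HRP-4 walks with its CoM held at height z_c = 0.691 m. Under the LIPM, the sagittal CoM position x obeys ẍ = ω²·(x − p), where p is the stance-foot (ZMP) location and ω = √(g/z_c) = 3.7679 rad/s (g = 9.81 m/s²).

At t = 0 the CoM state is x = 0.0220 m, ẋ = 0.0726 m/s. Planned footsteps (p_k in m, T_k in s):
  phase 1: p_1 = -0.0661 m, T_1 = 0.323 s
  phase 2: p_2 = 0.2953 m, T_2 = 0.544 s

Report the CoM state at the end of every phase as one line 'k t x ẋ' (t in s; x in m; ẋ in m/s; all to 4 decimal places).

phase 1: p=-0.0661, T=0.323, ωT=1.217032, cosh=1.836628, sinh=1.540520; start (x,ẋ)=(0.022000, 0.072600) → end (x,ẋ)=(0.125390, 0.644718)
phase 2: p=0.2953, T=0.544, ωT=2.049738, cosh=3.947316, sinh=3.818547; start (x,ẋ)=(0.125390, 0.644718) → end (x,ẋ)=(0.277995, 0.100253)

1 0.3230 0.1254 0.6447
2 0.8670 0.2780 0.1003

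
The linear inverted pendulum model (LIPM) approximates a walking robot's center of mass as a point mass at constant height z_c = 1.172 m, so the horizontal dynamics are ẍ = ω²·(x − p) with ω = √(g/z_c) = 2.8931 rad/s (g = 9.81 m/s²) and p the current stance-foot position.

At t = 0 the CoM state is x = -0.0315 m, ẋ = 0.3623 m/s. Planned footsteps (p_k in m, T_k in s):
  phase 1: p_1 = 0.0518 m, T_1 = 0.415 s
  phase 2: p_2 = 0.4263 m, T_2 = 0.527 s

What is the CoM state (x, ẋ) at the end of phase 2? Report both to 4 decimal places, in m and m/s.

phase 1: p=0.0518, T=0.415, ωT=1.200636, cosh=1.811617, sinh=1.510614; start (x,ẋ)=(-0.031500, 0.362300) → end (x,ẋ)=(0.090065, 0.292298)
phase 2: p=0.4263, T=0.527, ωT=1.524664, cosh=2.405646, sinh=2.187952; start (x,ẋ)=(0.090065, 0.292298) → end (x,ẋ)=(-0.161508, -1.425190)

x = -0.1615, ẋ = -1.4252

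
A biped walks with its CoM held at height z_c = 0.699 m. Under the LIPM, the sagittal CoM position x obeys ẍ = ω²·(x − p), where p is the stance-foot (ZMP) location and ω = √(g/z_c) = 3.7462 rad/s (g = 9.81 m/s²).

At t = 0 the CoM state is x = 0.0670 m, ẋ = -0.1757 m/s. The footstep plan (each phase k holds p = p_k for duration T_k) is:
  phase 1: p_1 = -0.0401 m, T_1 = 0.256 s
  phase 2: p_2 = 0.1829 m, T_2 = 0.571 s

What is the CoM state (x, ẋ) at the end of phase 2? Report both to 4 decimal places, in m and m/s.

x = -0.1067, ẋ = -1.0125

phase 1: p=-0.0401, T=0.256, ωT=0.959027, cosh=1.496211, sinh=1.112946; start (x,ẋ)=(0.067000, -0.175700) → end (x,ẋ)=(0.067946, 0.183650)
phase 2: p=0.1829, T=0.571, ωT=2.139080, cosh=4.304693, sinh=4.186930; start (x,ẋ)=(0.067946, 0.183650) → end (x,ẋ)=(-0.106686, -1.012506)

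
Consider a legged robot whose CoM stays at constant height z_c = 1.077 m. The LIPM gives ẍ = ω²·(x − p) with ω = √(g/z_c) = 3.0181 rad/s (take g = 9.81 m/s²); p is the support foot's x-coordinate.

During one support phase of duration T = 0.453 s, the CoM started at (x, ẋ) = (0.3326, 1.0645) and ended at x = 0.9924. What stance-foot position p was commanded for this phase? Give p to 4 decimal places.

p = 0.3210

ωT = 3.0181·0.453 = 1.367199; cosh(ωT) = 2.089582, sinh(ωT) = 1.834762
x(T) = p + (x₀−p)·cosh(ωT) + (ẋ₀/ω)·sinh(ωT) ⇒ p·(1 − cosh) = x(T) − x₀·cosh − (ẋ₀/ω)·sinh
numerator   = 0.9924 − (0.3326)·2.089582 − (1.0645/3.0181)·1.834762 = -0.349725
denominator = 1 − 2.089582 = -1.089582
p = -0.349725 / -1.089582 = 0.3210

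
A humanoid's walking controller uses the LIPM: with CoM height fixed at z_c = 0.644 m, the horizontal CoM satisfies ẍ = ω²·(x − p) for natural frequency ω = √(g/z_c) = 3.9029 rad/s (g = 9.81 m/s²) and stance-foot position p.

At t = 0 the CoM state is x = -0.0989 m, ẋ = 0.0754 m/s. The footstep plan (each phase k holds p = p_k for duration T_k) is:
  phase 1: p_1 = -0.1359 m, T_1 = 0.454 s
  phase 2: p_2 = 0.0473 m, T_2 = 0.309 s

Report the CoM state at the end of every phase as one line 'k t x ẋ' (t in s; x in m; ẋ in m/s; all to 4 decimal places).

1 0.4540 0.0312 0.6406
2 0.7630 0.2676 1.0704

phase 1: p=-0.1359, T=0.454, ωT=1.771917, cosh=3.026062, sinh=2.856055; start (x,ẋ)=(-0.098900, 0.075400) → end (x,ẋ)=(0.031240, 0.640600)
phase 2: p=0.0473, T=0.309, ωT=1.205996, cosh=1.819739, sinh=1.520345; start (x,ẋ)=(0.031240, 0.640600) → end (x,ẋ)=(0.267617, 1.070431)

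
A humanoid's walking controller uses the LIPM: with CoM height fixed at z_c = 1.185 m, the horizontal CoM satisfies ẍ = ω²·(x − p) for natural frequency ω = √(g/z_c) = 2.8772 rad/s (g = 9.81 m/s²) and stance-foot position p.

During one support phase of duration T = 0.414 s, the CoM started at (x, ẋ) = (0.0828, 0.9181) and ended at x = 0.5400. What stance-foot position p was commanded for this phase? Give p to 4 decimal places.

p = 0.1071

ωT = 2.8772·0.414 = 1.191161; cosh(ωT) = 1.797384, sinh(ωT) = 1.493515
x(T) = p + (x₀−p)·cosh(ωT) + (ẋ₀/ω)·sinh(ωT) ⇒ p·(1 − cosh) = x(T) − x₀·cosh − (ẋ₀/ω)·sinh
numerator   = 0.5400 − (0.0828)·1.797384 − (0.9181/2.8772)·1.493515 = -0.085397
denominator = 1 − 1.797384 = -0.797384
p = -0.085397 / -0.797384 = 0.1071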